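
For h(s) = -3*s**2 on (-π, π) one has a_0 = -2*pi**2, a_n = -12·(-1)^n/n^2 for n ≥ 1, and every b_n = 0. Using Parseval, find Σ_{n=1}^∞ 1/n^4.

Parseval: a_0^2/2 + Σ a_n^2 = (1/π) ∫_{-π}^{π} h(s)^2 ds = 18*pi**4/5.
Subtract a_0^2/2 = 2*pi**4: Σ a_n^2 = 8*pi**4/5.
Since a_n^2 = 144/n^4, Σ 1/n^4 = pi**4/90.

pi**4/90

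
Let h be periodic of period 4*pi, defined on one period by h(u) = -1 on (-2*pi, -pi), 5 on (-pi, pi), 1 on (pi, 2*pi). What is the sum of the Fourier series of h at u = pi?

At u = pi the one-sided limits are h(pi^-) = 5 and h(pi^+) = 1.
By Dirichlet's theorem the series converges to their average, [(5) + (1)]/2 = 3.

3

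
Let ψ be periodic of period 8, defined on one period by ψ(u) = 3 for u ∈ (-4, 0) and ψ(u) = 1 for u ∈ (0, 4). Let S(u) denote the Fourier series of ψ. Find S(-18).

3

u = -18 differs from u = -2 by -2 full period(s), and the series is 8-periodic.
ψ is continuous at u = -2 with value 3, so the series converges to 3 there.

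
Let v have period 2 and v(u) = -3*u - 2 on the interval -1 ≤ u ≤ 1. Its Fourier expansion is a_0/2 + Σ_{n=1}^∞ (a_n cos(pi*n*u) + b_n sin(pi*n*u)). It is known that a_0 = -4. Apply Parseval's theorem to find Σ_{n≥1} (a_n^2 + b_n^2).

6

Parseval: a_0^2/2 + Σ_{n≥1} (a_n^2+b_n^2) = ∫_{-1}^{1} v(u)^2 du = 14.
Subtract a_0^2/2 = 8: Σ (a_n^2+b_n^2) = 6.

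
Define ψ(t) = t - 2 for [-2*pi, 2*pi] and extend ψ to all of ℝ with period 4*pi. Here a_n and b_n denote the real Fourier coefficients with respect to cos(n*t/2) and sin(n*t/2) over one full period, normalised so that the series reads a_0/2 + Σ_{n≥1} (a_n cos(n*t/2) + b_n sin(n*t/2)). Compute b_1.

b_1 = (1/(2*pi)) ∫_{-2*pi}^{2*pi} ψ(t) sin(t/2) dt.
Integrating by parts (boundary term plus one more integral), an antiderivative of (t - 2) sin(t/2) is -2*t*cos(t/2) + 4*sin(t/2) + 4*cos(t/2); evaluating from -2*pi to 2*pi: ∫_{-2*pi}^{2*pi} (t - 2) sin(t/2) dt = (-4 + 4*pi) - (-4*pi - 4) = 8*pi.
Hence b_1 = (1/(2*pi))·(8*pi) = 4.

4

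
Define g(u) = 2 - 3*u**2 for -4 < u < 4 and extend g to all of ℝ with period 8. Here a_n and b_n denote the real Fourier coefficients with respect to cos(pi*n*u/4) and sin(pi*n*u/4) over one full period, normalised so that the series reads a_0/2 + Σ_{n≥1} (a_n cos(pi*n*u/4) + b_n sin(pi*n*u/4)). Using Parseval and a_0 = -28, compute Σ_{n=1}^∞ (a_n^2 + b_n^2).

Parseval: a_0^2/2 + Σ_{n≥1} (a_n^2+b_n^2) = 1/4 ∫_{-4}^{4} g(u)^2 du = 4008/5.
Subtract a_0^2/2 = 392: Σ (a_n^2+b_n^2) = 2048/5.

2048/5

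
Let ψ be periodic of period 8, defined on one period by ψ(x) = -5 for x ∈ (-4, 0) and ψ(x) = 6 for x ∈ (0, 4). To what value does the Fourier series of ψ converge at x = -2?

-5

ψ is continuous at x = -2 with value -5, so the series converges to -5 there.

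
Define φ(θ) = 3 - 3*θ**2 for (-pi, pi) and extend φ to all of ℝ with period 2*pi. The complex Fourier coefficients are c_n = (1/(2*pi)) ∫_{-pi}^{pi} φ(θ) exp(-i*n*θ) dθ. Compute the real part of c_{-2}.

Since φ is real-valued, Re(c_{-2}) = (1/(2*pi)) ∫_{-pi}^{pi} φ(θ) cos(-2*θ) dθ = a_{2}/2.
φ is even and cos(-2*θ) is even, so the integrand is even: ∫_{-pi}^{pi} φ(θ) cos(-2*θ) dθ = 2∫_0^{pi} φ(θ) cos(-2*θ) dθ.
Integrating by parts twice (tabular method), an antiderivative of (3 - 3*θ**2) cos(-2*θ) is -3*θ**2*sin(2*θ)/2 - 3*θ*cos(2*θ)/2 + 9*sin(2*θ)/4; evaluating from 0 to pi: ∫_{0}^{pi} (3 - 3*θ**2) cos(-2*θ) dθ = (-3*pi/2) - (0) = -3*pi/2.
So ∫_{-pi}^{pi} φ(θ) cos(-2*θ) dθ = -3*pi.
Hence Re(c_{-2}) = (1/(2*pi))·(-3*pi) = -3/2.

-3/2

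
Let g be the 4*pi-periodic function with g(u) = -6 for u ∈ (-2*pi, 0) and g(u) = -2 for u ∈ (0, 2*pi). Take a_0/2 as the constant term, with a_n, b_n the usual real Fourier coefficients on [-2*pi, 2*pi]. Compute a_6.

a_6 = (1/(2*pi)) ∫_{-2*pi}^{2*pi} g(u) cos(3*u) du.
Split the integral at the breakpoints.
Directly, an antiderivative of (-6) cos(3*u) is -2*sin(3*u); evaluating from -2*pi to 0: ∫_{-2*pi}^{0} (-6) cos(3*u) du = (0) - (0) = 0.
Directly, an antiderivative of (-2) cos(3*u) is -2*sin(3*u)/3; evaluating from 0 to 2*pi: ∫_{0}^{2*pi} (-2) cos(3*u) du = (0) - (0) = 0.
Summing the pieces and multiplying by (1/(2*pi)) gives a_6 = 0.

0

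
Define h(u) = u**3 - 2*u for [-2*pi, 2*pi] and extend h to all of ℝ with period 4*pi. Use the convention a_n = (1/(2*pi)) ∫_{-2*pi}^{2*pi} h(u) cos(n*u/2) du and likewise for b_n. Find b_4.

7/2 - 4*pi**2

b_4 = (1/(2*pi)) ∫_{-2*pi}^{2*pi} h(u) sin(2*u) du.
h is odd and sin(2*u) is odd, so the integrand is even and b_4 = 1/pi ∫_0^{2*pi} h(u) sin(2*u) du.
Integrating by parts three times (tabular method), an antiderivative of (u**3 - 2*u) sin(2*u) is -u**3*cos(2*u)/2 + 3*u**2*sin(2*u)/4 + 7*u*cos(2*u)/4 - 7*sin(2*u)/8; evaluating from 0 to 2*pi: ∫_{0}^{2*pi} (u**3 - 2*u) sin(2*u) du = (pi*(7 - 8*pi**2)/2) - (0) = pi*(7 - 8*pi**2)/2.
Hence b_4 = (1/pi)·(pi*(7 - 8*pi**2)/2) = 7/2 - 4*pi**2.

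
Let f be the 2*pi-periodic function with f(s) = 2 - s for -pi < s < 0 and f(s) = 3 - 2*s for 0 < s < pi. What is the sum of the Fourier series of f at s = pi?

s = pi differs from s = -pi by 1 full period(s), and the series is 2*pi-periodic.
At s = -pi the one-sided limits are f(-pi^-) = 3 - 2*pi and f(-pi^+) = 2 + pi.
By Dirichlet's theorem the series converges to their average, [(3 - 2*pi) + (2 + pi)]/2 = 5/2 - pi/2.

5/2 - pi/2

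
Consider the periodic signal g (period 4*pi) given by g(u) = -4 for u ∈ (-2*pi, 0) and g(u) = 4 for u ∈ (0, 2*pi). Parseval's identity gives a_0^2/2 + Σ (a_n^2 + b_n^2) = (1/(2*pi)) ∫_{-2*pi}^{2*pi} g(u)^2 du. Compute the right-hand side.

(1/(2*pi)) ∫_{-2*pi}^{2*pi} g(u)^2 du = (1/(2*pi)) · (64*pi) = 32.

32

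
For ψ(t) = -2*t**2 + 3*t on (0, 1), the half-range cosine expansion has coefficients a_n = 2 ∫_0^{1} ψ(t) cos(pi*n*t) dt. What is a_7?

-4/(49*pi**2)

a_7 = 2 ∫_0^{1} (-2*t**2 + 3*t) cos(7*pi*t) dt.
Integrating by parts twice (tabular method), an antiderivative of (-2*t**2 + 3*t) cos(7*pi*t) is -2*t**2*sin(7*pi*t)/(7*pi) + 3*t*sin(7*pi*t)/(7*pi) - 4*t*cos(7*pi*t)/(49*pi**2) + 4*sin(7*pi*t)/(343*pi**3) + 3*cos(7*pi*t)/(49*pi**2); evaluating from 0 to 1: ∫_{0}^{1} (-2*t**2 + 3*t) cos(7*pi*t) dt = (1/(49*pi**2)) - (3/(49*pi**2)) = -2/(49*pi**2).
Hence a_7 = 2·(-2/(49*pi**2)) = -4/(49*pi**2).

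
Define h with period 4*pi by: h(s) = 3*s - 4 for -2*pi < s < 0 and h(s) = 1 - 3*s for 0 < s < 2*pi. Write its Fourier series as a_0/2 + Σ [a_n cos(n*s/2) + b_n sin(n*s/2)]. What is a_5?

a_5 = (1/(2*pi)) ∫_{-2*pi}^{2*pi} h(s) cos(5*s/2) ds.
Split the integral at the breakpoints.
Integrating by parts (boundary term plus one more integral), an antiderivative of (3*s - 4) cos(5*s/2) is 6*s*sin(5*s/2)/5 - 8*sin(5*s/2)/5 + 12*cos(5*s/2)/25; evaluating from -2*pi to 0: ∫_{-2*pi}^{0} (3*s - 4) cos(5*s/2) ds = (12/25) - (-12/25) = 24/25.
Integrating by parts (boundary term plus one more integral), an antiderivative of (1 - 3*s) cos(5*s/2) is -6*s*sin(5*s/2)/5 + 2*sin(5*s/2)/5 - 12*cos(5*s/2)/25; evaluating from 0 to 2*pi: ∫_{0}^{2*pi} (1 - 3*s) cos(5*s/2) ds = (12/25) - (-12/25) = 24/25.
Summing the pieces and multiplying by (1/(2*pi)) gives a_5 = 24/(25*pi).

24/(25*pi)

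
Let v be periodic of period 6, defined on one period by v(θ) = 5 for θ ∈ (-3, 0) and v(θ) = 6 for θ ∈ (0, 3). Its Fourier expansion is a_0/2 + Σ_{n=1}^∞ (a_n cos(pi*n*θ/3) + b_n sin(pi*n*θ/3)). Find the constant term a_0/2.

a_0 = 1/3 ∫_{-3}^{3} v(θ) dθ = 1/3 · (33) = 11.
So the constant term a_0/2 = 11/2.

11/2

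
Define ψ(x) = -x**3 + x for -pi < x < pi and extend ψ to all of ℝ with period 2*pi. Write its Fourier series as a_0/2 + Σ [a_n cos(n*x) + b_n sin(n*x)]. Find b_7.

b_7 = 1/pi ∫_{-pi}^{pi} ψ(x) sin(7*x) dx.
ψ is odd and sin(7*x) is odd, so the integrand is even and b_7 = 2/pi ∫_0^{pi} ψ(x) sin(7*x) dx.
Integrating by parts three times (tabular method), an antiderivative of (-x**3 + x) sin(7*x) is x**3*cos(7*x)/7 - 3*x**2*sin(7*x)/49 - 55*x*cos(7*x)/343 + 55*sin(7*x)/2401; evaluating from 0 to pi: ∫_{0}^{pi} (-x**3 + x) sin(7*x) dx = (pi*(55 - 49*pi**2)/343) - (0) = pi*(55 - 49*pi**2)/343.
Hence b_7 = (2/pi)·(pi*(55 - 49*pi**2)/343) = 110/343 - 2*pi**2/7.

110/343 - 2*pi**2/7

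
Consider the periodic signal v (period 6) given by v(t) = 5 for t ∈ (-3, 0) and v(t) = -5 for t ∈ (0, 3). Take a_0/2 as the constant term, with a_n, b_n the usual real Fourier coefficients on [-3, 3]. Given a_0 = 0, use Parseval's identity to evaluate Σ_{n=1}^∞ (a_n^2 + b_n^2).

50

Parseval: a_0^2/2 + Σ_{n≥1} (a_n^2+b_n^2) = 1/3 ∫_{-3}^{3} v(t)^2 dt = 50.
Subtract a_0^2/2 = 0: Σ (a_n^2+b_n^2) = 50.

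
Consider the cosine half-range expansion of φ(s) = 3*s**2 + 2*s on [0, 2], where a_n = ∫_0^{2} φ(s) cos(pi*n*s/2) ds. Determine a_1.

a_1 = ∫_0^{2} (3*s**2 + 2*s) cos(pi*s/2) ds.
Integrating by parts twice (tabular method), an antiderivative of (3*s**2 + 2*s) cos(pi*s/2) is 6*s**2*sin(pi*s/2)/pi + 4*s*sin(pi*s/2)/pi + 24*s*cos(pi*s/2)/pi**2 - 48*sin(pi*s/2)/pi**3 + 8*cos(pi*s/2)/pi**2; evaluating from 0 to 2: ∫_{0}^{2} (3*s**2 + 2*s) cos(pi*s/2) ds = (-56/pi**2) - (8/pi**2) = -64/pi**2.
Hence a_1 = -64/pi**2.

-64/pi**2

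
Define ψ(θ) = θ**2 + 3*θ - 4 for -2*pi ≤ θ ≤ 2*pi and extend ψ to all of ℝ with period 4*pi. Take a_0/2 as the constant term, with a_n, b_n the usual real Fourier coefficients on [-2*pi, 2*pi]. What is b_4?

b_4 = (1/(2*pi)) ∫_{-2*pi}^{2*pi} ψ(θ) sin(2*θ) dθ.
Integrating by parts twice (tabular method), an antiderivative of (θ**2 + 3*θ - 4) sin(2*θ) is -θ**2*cos(2*θ)/2 + θ*sin(2*θ)/2 - 3*θ*cos(2*θ)/2 + 3*sin(2*θ)/4 + 9*cos(2*θ)/4; evaluating from -2*pi to 2*pi: ∫_{-2*pi}^{2*pi} (θ**2 + 3*θ - 4) sin(2*θ) dθ = (-2*pi**2 - 3*pi + 9/4) - (-2*pi**2 + 9/4 + 3*pi) = -6*pi.
Hence b_4 = (1/(2*pi))·(-6*pi) = -3.

-3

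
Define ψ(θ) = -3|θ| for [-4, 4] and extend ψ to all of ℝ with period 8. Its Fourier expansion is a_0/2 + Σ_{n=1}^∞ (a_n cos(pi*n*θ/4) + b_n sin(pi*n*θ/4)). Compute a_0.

-12

a_0 = 1/4 ∫_{-4}^{4} ψ(θ) dθ = 1/4 · (-48) = -12.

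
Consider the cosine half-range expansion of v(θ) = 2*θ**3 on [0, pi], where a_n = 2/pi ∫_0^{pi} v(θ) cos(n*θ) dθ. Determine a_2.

a_2 = 2/pi ∫_0^{pi} (2*θ**3) cos(2*θ) dθ.
Integrating by parts three times (tabular method), an antiderivative of (2*θ**3) cos(2*θ) is θ**3*sin(2*θ) + 3*θ**2*cos(2*θ)/2 - 3*θ*sin(2*θ)/2 - 3*cos(2*θ)/4; evaluating from 0 to pi: ∫_{0}^{pi} (2*θ**3) cos(2*θ) dθ = (-3/4 + 3*pi**2/2) - (-3/4) = 3*pi**2/2.
Hence a_2 = (2/pi)·(3*pi**2/2) = 3*pi.

3*pi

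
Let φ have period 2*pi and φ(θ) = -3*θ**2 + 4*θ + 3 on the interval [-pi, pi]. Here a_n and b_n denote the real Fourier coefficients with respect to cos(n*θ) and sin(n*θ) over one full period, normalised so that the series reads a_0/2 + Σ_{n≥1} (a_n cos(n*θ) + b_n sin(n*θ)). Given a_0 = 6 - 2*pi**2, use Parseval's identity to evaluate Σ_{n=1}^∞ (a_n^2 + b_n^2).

8*pi**2*(20 + 3*pi**2)/15

Parseval: a_0^2/2 + Σ_{n≥1} (a_n^2+b_n^2) = 1/pi ∫_{-pi}^{pi} φ(θ)^2 dθ = -4*pi**2/3 + 18 + 18*pi**4/5.
Subtract a_0^2/2 = 2*(3 - pi**2)**2: Σ (a_n^2+b_n^2) = 8*pi**2*(20 + 3*pi**2)/15.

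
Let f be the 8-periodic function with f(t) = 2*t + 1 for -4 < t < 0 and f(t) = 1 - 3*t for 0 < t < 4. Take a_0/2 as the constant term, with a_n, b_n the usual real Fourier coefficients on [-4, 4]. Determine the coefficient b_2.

2/pi

b_2 = 1/4 ∫_{-4}^{4} f(t) sin(pi*t/2) dt.
Split the integral at the breakpoints.
Integrating by parts (boundary term plus one more integral), an antiderivative of (2*t + 1) sin(pi*t/2) is -4*t*cos(pi*t/2)/pi + 8*sin(pi*t/2)/pi**2 - 2*cos(pi*t/2)/pi; evaluating from -4 to 0: ∫_{-4}^{0} (2*t + 1) sin(pi*t/2) dt = (-2/pi) - (14/pi) = -16/pi.
Integrating by parts (boundary term plus one more integral), an antiderivative of (1 - 3*t) sin(pi*t/2) is 6*t*cos(pi*t/2)/pi - 12*sin(pi*t/2)/pi**2 - 2*cos(pi*t/2)/pi; evaluating from 0 to 4: ∫_{0}^{4} (1 - 3*t) sin(pi*t/2) dt = (22/pi) - (-2/pi) = 24/pi.
Summing the pieces and multiplying by (1/4) gives b_2 = 2/pi.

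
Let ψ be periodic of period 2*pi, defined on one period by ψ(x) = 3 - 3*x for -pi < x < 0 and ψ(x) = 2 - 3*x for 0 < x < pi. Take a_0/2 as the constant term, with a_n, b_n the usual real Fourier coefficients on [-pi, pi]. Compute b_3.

b_3 = 1/pi ∫_{-pi}^{pi} ψ(x) sin(3*x) dx.
Split the integral at the breakpoints.
Integrating by parts (boundary term plus one more integral), an antiderivative of (3 - 3*x) sin(3*x) is x*cos(3*x) - sin(3*x)/3 - cos(3*x); evaluating from -pi to 0: ∫_{-pi}^{0} (3 - 3*x) sin(3*x) dx = (-1) - (1 + pi) = -pi - 2.
Integrating by parts (boundary term plus one more integral), an antiderivative of (2 - 3*x) sin(3*x) is x*cos(3*x) - sin(3*x)/3 - 2*cos(3*x)/3; evaluating from 0 to pi: ∫_{0}^{pi} (2 - 3*x) sin(3*x) dx = (2/3 - pi) - (-2/3) = 4/3 - pi.
Summing the pieces and multiplying by (1/pi) gives b_3 = -2 - 2/(3*pi).

-2 - 2/(3*pi)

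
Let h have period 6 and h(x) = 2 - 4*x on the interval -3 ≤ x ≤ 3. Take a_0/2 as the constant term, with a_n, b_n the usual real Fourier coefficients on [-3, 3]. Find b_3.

-8/pi

b_3 = 1/3 ∫_{-3}^{3} h(x) sin(pi*x) dx.
Integrating by parts (boundary term plus one more integral), an antiderivative of (2 - 4*x) sin(pi*x) is 4*x*cos(pi*x)/pi - 4*sin(pi*x)/pi**2 - 2*cos(pi*x)/pi; evaluating from -3 to 3: ∫_{-3}^{3} (2 - 4*x) sin(pi*x) dx = (-10/pi) - (14/pi) = -24/pi.
Hence b_3 = (1/3)·(-24/pi) = -8/pi.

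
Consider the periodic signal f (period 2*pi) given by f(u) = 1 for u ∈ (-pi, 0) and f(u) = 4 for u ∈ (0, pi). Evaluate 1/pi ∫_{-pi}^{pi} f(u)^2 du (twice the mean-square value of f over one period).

17

1/pi ∫_{-pi}^{pi} f(u)^2 du = 1/pi · (17*pi) = 17.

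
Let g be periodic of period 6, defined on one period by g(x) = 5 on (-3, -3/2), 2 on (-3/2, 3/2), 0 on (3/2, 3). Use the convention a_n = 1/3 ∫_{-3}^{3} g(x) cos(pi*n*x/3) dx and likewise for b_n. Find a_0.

9/2

a_0 = 1/3 ∫_{-3}^{3} g(x) dx = 1/3 · (27/2) = 9/2.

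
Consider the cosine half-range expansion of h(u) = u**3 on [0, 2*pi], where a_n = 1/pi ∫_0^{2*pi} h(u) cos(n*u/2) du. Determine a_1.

-48*pi + 192/pi

a_1 = 1/pi ∫_0^{2*pi} (u**3) cos(u/2) du.
Integrating by parts three times (tabular method), an antiderivative of (u**3) cos(u/2) is 2*u**3*sin(u/2) + 12*u**2*cos(u/2) - 48*u*sin(u/2) - 96*cos(u/2); evaluating from 0 to 2*pi: ∫_{0}^{2*pi} (u**3) cos(u/2) du = (96 - 48*pi**2) - (-96) = 192 - 48*pi**2.
Hence a_1 = (1/pi)·(192 - 48*pi**2) = -48*pi + 192/pi.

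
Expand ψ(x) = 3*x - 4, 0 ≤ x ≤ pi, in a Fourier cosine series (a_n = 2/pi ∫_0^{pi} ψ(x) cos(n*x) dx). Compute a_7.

a_7 = 2/pi ∫_0^{pi} (3*x - 4) cos(7*x) dx.
Integrating by parts (boundary term plus one more integral), an antiderivative of (3*x - 4) cos(7*x) is 3*x*sin(7*x)/7 - 4*sin(7*x)/7 + 3*cos(7*x)/49; evaluating from 0 to pi: ∫_{0}^{pi} (3*x - 4) cos(7*x) dx = (-3/49) - (3/49) = -6/49.
Hence a_7 = (2/pi)·(-6/49) = -12/(49*pi).

-12/(49*pi)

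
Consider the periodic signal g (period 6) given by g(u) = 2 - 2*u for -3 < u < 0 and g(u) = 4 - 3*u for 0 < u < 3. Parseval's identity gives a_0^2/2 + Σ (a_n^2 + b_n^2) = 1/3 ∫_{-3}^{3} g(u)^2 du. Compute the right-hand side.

35

1/3 ∫_{-3}^{3} g(u)^2 du = 1/3 · (105) = 35.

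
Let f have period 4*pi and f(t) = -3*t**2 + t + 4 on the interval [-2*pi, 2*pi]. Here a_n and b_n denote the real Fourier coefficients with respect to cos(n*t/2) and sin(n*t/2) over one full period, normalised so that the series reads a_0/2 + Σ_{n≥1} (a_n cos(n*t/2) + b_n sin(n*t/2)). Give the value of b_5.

b_5 = (1/(2*pi)) ∫_{-2*pi}^{2*pi} f(t) sin(5*t/2) dt.
Integrating by parts twice (tabular method), an antiderivative of (-3*t**2 + t + 4) sin(5*t/2) is 6*t**2*cos(5*t/2)/5 - 24*t*sin(5*t/2)/25 - 2*t*cos(5*t/2)/5 + 4*sin(5*t/2)/25 - 248*cos(5*t/2)/125; evaluating from -2*pi to 2*pi: ∫_{-2*pi}^{2*pi} (-3*t**2 + t + 4) sin(5*t/2) dt = (-24*pi**2/5 + 248/125 + 4*pi/5) - (-24*pi**2/5 - 4*pi/5 + 248/125) = 8*pi/5.
Hence b_5 = (1/(2*pi))·(8*pi/5) = 4/5.

4/5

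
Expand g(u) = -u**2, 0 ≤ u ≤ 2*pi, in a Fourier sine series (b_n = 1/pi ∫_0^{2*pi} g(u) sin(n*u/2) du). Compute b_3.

b_3 = 1/pi ∫_0^{2*pi} (-u**2) sin(3*u/2) du.
Integrating by parts twice (tabular method), an antiderivative of (-u**2) sin(3*u/2) is 2*u**2*cos(3*u/2)/3 - 8*u*sin(3*u/2)/9 - 16*cos(3*u/2)/27; evaluating from 0 to 2*pi: ∫_{0}^{2*pi} (-u**2) sin(3*u/2) du = (16/27 - 8*pi**2/3) - (-16/27) = 32/27 - 8*pi**2/3.
Hence b_3 = (1/pi)·(32/27 - 8*pi**2/3) = 8*(4 - 9*pi**2)/(27*pi).

8*(4 - 9*pi**2)/(27*pi)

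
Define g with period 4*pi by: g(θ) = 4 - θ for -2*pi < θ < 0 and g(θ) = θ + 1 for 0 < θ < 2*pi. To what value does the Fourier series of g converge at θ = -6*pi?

θ = -6*pi differs from θ = -2*pi by -1 full period(s), and the series is 4*pi-periodic.
At θ = -2*pi the one-sided limits are g(-2*pi^-) = 1 + 2*pi and g(-2*pi^+) = 4 + 2*pi.
By Dirichlet's theorem the series converges to their average, [(1 + 2*pi) + (4 + 2*pi)]/2 = 5/2 + 2*pi.

5/2 + 2*pi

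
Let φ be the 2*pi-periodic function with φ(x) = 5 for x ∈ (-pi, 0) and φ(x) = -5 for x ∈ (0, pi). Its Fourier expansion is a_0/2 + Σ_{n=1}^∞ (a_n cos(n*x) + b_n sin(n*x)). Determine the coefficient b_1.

-20/pi

b_1 = 1/pi ∫_{-pi}^{pi} φ(x) sin(x) dx.
φ is odd and sin(x) is odd, so the integrand is even and b_1 = 2/pi ∫_0^{pi} φ(x) sin(x) dx.
Directly, an antiderivative of (-5) sin(x) is 5*cos(x); evaluating from 0 to pi: ∫_{0}^{pi} (-5) sin(x) dx = (-5) - (5) = -10.
Hence b_1 = (2/pi)·(-10) = -20/pi.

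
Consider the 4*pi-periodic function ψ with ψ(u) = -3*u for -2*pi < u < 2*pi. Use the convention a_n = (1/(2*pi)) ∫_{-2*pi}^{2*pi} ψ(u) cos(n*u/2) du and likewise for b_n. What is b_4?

b_4 = (1/(2*pi)) ∫_{-2*pi}^{2*pi} ψ(u) sin(2*u) du.
ψ is odd and sin(2*u) is odd, so the integrand is even and b_4 = 1/pi ∫_0^{2*pi} ψ(u) sin(2*u) du.
Integrating by parts (boundary term plus one more integral), an antiderivative of (-3*u) sin(2*u) is 3*u*cos(2*u)/2 - 3*sin(2*u)/4; evaluating from 0 to 2*pi: ∫_{0}^{2*pi} (-3*u) sin(2*u) du = (3*pi) - (0) = 3*pi.
Hence b_4 = (1/pi)·(3*pi) = 3.

3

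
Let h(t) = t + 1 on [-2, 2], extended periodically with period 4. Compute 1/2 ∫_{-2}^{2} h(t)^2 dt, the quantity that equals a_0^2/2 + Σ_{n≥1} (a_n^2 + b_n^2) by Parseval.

1/2 ∫_{-2}^{2} h(t)^2 dt = 1/2 · (28/3) = 14/3.

14/3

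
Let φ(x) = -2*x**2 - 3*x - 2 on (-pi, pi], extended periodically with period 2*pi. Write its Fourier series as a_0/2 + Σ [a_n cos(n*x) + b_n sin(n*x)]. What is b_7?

-6/7

b_7 = 1/pi ∫_{-pi}^{pi} φ(x) sin(7*x) dx.
Integrating by parts twice (tabular method), an antiderivative of (-2*x**2 - 3*x - 2) sin(7*x) is 2*x**2*cos(7*x)/7 - 4*x*sin(7*x)/49 + 3*x*cos(7*x)/7 - 3*sin(7*x)/49 + 94*cos(7*x)/343; evaluating from -pi to pi: ∫_{-pi}^{pi} (-2*x**2 - 3*x - 2) sin(7*x) dx = (-2*pi**2/7 - 3*pi/7 - 94/343) - (-2*pi**2/7 - 94/343 + 3*pi/7) = -6*pi/7.
Hence b_7 = (1/pi)·(-6*pi/7) = -6/7.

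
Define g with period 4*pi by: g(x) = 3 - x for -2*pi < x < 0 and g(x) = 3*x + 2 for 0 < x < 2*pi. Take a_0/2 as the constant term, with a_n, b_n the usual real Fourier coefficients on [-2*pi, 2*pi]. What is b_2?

b_2 = (1/(2*pi)) ∫_{-2*pi}^{2*pi} g(x) sin(x) dx.
Split the integral at the breakpoints.
Integrating by parts (boundary term plus one more integral), an antiderivative of (3 - x) sin(x) is x*cos(x) - sin(x) - 3*cos(x); evaluating from -2*pi to 0: ∫_{-2*pi}^{0} (3 - x) sin(x) dx = (-3) - (-2*pi - 3) = 2*pi.
Integrating by parts (boundary term plus one more integral), an antiderivative of (3*x + 2) sin(x) is -3*x*cos(x) + 3*sin(x) - 2*cos(x); evaluating from 0 to 2*pi: ∫_{0}^{2*pi} (3*x + 2) sin(x) dx = (-6*pi - 2) - (-2) = -6*pi.
Summing the pieces and multiplying by (1/(2*pi)) gives b_2 = -2.

-2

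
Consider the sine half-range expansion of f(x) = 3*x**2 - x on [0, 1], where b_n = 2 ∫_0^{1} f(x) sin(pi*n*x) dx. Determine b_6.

-2/(3*pi)

b_6 = 2 ∫_0^{1} (3*x**2 - x) sin(6*pi*x) dx.
Integrating by parts twice (tabular method), an antiderivative of (3*x**2 - x) sin(6*pi*x) is -x**2*cos(6*pi*x)/(2*pi) + x*sin(6*pi*x)/(6*pi**2) + x*cos(6*pi*x)/(6*pi) - sin(6*pi*x)/(36*pi**2) + cos(6*pi*x)/(36*pi**3); evaluating from 0 to 1: ∫_{0}^{1} (3*x**2 - x) sin(6*pi*x) dx = ((1 - 12*pi**2)/(36*pi**3)) - (1/(36*pi**3)) = -1/(3*pi).
Hence b_6 = 2·(-1/(3*pi)) = -2/(3*pi).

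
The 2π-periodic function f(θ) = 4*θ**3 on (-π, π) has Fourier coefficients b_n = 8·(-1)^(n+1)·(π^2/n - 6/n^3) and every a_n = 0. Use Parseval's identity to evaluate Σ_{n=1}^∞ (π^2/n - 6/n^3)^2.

Parseval: Σ b_n^2 = (1/π) ∫_{-π}^{π} f(θ)^2 dθ = 32*pi**6/7.
b_n^2 = 64·(π^2/n - 6/n^3)^2, so the sum equals (32*pi**6/7)/64 = pi**6/14.

pi**6/14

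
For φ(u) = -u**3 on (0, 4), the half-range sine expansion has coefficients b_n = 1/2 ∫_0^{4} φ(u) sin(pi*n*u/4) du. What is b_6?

b_6 = 1/2 ∫_0^{4} (-u**3) sin(3*pi*u/2) du.
Integrating by parts three times (tabular method), an antiderivative of (-u**3) sin(3*pi*u/2) is 2*u**3*cos(3*pi*u/2)/(3*pi) - 4*u**2*sin(3*pi*u/2)/(3*pi**2) - 16*u*cos(3*pi*u/2)/(9*pi**3) + 32*sin(3*pi*u/2)/(27*pi**4); evaluating from 0 to 4: ∫_{0}^{4} (-u**3) sin(3*pi*u/2) du = (64*(-1 + 6*pi**2)/(9*pi**3)) - (0) = 64*(-1 + 6*pi**2)/(9*pi**3).
Hence b_6 = (1/2)·(64*(-1 + 6*pi**2)/(9*pi**3)) = 32*(-1 + 6*pi**2)/(9*pi**3).

32*(-1 + 6*pi**2)/(9*pi**3)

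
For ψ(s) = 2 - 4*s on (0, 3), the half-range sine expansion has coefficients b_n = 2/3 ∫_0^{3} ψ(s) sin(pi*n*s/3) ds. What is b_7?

-16/(7*pi)

b_7 = 2/3 ∫_0^{3} (2 - 4*s) sin(7*pi*s/3) ds.
Integrating by parts (boundary term plus one more integral), an antiderivative of (2 - 4*s) sin(7*pi*s/3) is 12*s*cos(7*pi*s/3)/(7*pi) - 36*sin(7*pi*s/3)/(49*pi**2) - 6*cos(7*pi*s/3)/(7*pi); evaluating from 0 to 3: ∫_{0}^{3} (2 - 4*s) sin(7*pi*s/3) ds = (-30/(7*pi)) - (-6/(7*pi)) = -24/(7*pi).
Hence b_7 = (2/3)·(-24/(7*pi)) = -16/(7*pi).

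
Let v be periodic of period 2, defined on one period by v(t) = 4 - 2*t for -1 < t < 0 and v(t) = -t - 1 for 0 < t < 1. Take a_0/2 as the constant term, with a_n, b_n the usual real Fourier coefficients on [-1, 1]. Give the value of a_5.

-2/(25*pi**2)

a_5 = ∫_{-1}^{1} v(t) cos(5*pi*t) dt.
Split the integral at the breakpoints.
Integrating by parts (boundary term plus one more integral), an antiderivative of (4 - 2*t) cos(5*pi*t) is -2*t*sin(5*pi*t)/(5*pi) + 4*sin(5*pi*t)/(5*pi) - 2*cos(5*pi*t)/(25*pi**2); evaluating from -1 to 0: ∫_{-1}^{0} (4 - 2*t) cos(5*pi*t) dt = (-2/(25*pi**2)) - (2/(25*pi**2)) = -4/(25*pi**2).
Integrating by parts (boundary term plus one more integral), an antiderivative of (-t - 1) cos(5*pi*t) is -t*sin(5*pi*t)/(5*pi) - sin(5*pi*t)/(5*pi) - cos(5*pi*t)/(25*pi**2); evaluating from 0 to 1: ∫_{0}^{1} (-t - 1) cos(5*pi*t) dt = (1/(25*pi**2)) - (-1/(25*pi**2)) = 2/(25*pi**2).
Summing the pieces gives a_5 = -2/(25*pi**2).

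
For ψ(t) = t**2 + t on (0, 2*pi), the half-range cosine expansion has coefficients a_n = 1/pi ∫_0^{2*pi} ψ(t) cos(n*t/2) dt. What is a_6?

4/9

a_6 = 1/pi ∫_0^{2*pi} (t**2 + t) cos(3*t) dt.
Integrating by parts twice (tabular method), an antiderivative of (t**2 + t) cos(3*t) is t**2*sin(3*t)/3 + t*sin(3*t)/3 + 2*t*cos(3*t)/9 - 2*sin(3*t)/27 + cos(3*t)/9; evaluating from 0 to 2*pi: ∫_{0}^{2*pi} (t**2 + t) cos(3*t) dt = (1/9 + 4*pi/9) - (1/9) = 4*pi/9.
Hence a_6 = (1/pi)·(4*pi/9) = 4/9.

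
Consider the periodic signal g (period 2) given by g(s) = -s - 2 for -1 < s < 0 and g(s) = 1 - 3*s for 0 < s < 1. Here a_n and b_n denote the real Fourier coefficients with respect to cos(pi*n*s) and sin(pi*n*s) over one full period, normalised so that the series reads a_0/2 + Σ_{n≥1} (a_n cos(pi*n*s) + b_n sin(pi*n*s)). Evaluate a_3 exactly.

a_3 = ∫_{-1}^{1} g(s) cos(3*pi*s) ds.
Split the integral at the breakpoints.
Integrating by parts (boundary term plus one more integral), an antiderivative of (-s - 2) cos(3*pi*s) is -s*sin(3*pi*s)/(3*pi) - 2*sin(3*pi*s)/(3*pi) - cos(3*pi*s)/(9*pi**2); evaluating from -1 to 0: ∫_{-1}^{0} (-s - 2) cos(3*pi*s) ds = (-1/(9*pi**2)) - (1/(9*pi**2)) = -2/(9*pi**2).
Integrating by parts (boundary term plus one more integral), an antiderivative of (1 - 3*s) cos(3*pi*s) is -s*sin(3*pi*s)/pi + sin(3*pi*s)/(3*pi) - cos(3*pi*s)/(3*pi**2); evaluating from 0 to 1: ∫_{0}^{1} (1 - 3*s) cos(3*pi*s) ds = (1/(3*pi**2)) - (-1/(3*pi**2)) = 2/(3*pi**2).
Summing the pieces gives a_3 = 4/(9*pi**2).

4/(9*pi**2)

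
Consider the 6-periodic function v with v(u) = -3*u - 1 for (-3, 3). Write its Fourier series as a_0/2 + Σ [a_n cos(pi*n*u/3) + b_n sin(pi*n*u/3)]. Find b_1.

b_1 = 1/3 ∫_{-3}^{3} v(u) sin(pi*u/3) du.
Integrating by parts (boundary term plus one more integral), an antiderivative of (-3*u - 1) sin(pi*u/3) is 9*u*cos(pi*u/3)/pi - 27*sin(pi*u/3)/pi**2 + 3*cos(pi*u/3)/pi; evaluating from -3 to 3: ∫_{-3}^{3} (-3*u - 1) sin(pi*u/3) du = (-30/pi) - (24/pi) = -54/pi.
Hence b_1 = (1/3)·(-54/pi) = -18/pi.

-18/pi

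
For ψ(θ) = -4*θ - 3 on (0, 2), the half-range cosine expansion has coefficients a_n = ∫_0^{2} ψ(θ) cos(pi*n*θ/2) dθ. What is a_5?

32/(25*pi**2)

a_5 = ∫_0^{2} (-4*θ - 3) cos(5*pi*θ/2) dθ.
Integrating by parts (boundary term plus one more integral), an antiderivative of (-4*θ - 3) cos(5*pi*θ/2) is -8*θ*sin(5*pi*θ/2)/(5*pi) - 6*sin(5*pi*θ/2)/(5*pi) - 16*cos(5*pi*θ/2)/(25*pi**2); evaluating from 0 to 2: ∫_{0}^{2} (-4*θ - 3) cos(5*pi*θ/2) dθ = (16/(25*pi**2)) - (-16/(25*pi**2)) = 32/(25*pi**2).
Hence a_5 = 32/(25*pi**2).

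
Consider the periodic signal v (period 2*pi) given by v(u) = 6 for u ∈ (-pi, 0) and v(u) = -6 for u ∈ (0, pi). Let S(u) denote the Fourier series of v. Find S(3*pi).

u = 3*pi differs from u = -pi by 2 full period(s), and the series is 2*pi-periodic.
At u = -pi the one-sided limits are v(-pi^-) = -6 and v(-pi^+) = 6.
By Dirichlet's theorem the series converges to their average, [(-6) + (6)]/2 = 0.

0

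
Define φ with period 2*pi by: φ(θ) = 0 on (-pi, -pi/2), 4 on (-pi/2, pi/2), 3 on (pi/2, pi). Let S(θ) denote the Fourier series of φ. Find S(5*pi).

θ = 5*pi differs from θ = pi by 2 full period(s), and the series is 2*pi-periodic.
At θ = pi the one-sided limits are φ(pi^-) = 3 and φ(pi^+) = 0.
By Dirichlet's theorem the series converges to their average, [(3) + (0)]/2 = 3/2.

3/2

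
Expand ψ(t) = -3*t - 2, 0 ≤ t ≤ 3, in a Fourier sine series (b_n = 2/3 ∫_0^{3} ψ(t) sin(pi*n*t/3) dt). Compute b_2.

9/pi

b_2 = 2/3 ∫_0^{3} (-3*t - 2) sin(2*pi*t/3) dt.
Integrating by parts (boundary term plus one more integral), an antiderivative of (-3*t - 2) sin(2*pi*t/3) is 9*t*cos(2*pi*t/3)/(2*pi) - 27*sin(2*pi*t/3)/(4*pi**2) + 3*cos(2*pi*t/3)/pi; evaluating from 0 to 3: ∫_{0}^{3} (-3*t - 2) sin(2*pi*t/3) dt = (33/(2*pi)) - (3/pi) = 27/(2*pi).
Hence b_2 = (2/3)·(27/(2*pi)) = 9/pi.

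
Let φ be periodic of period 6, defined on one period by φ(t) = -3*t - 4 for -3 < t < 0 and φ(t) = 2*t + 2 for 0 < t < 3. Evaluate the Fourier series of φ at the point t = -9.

13/2

t = -9 differs from t = -3 by -1 full period(s), and the series is 6-periodic.
At t = -3 the one-sided limits are φ(-3^-) = 8 and φ(-3^+) = 5.
By Dirichlet's theorem the series converges to their average, [(8) + (5)]/2 = 13/2.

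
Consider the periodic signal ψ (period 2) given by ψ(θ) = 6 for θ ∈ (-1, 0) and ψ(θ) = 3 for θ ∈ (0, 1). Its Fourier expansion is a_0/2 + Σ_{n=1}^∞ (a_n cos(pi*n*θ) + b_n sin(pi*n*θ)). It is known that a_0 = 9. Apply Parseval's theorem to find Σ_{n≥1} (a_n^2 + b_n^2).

9/2

Parseval: a_0^2/2 + Σ_{n≥1} (a_n^2+b_n^2) = ∫_{-1}^{1} ψ(θ)^2 dθ = 45.
Subtract a_0^2/2 = 81/2: Σ (a_n^2+b_n^2) = 9/2.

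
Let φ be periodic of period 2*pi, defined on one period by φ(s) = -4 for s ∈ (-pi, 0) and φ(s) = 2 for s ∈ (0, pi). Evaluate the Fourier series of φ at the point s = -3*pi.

-1

s = -3*pi differs from s = -pi by -1 full period(s), and the series is 2*pi-periodic.
At s = -pi the one-sided limits are φ(-pi^-) = 2 and φ(-pi^+) = -4.
By Dirichlet's theorem the series converges to their average, [(2) + (-4)]/2 = -1.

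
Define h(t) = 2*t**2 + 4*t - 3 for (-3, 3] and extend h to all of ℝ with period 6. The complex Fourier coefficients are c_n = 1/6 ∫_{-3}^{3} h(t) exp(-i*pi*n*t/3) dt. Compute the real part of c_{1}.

Since h is real-valued, Re(c_{1}) = 1/6 ∫_{-3}^{3} h(t) cos(pi*t/3) dt = a_{1}/2.
Integrating by parts twice (tabular method), an antiderivative of (2*t**2 + 4*t - 3) cos(pi*t/3) is 6*t**2*sin(pi*t/3)/pi + 12*t*sin(pi*t/3)/pi + 36*t*cos(pi*t/3)/pi**2 - 108*sin(pi*t/3)/pi**3 - 9*sin(pi*t/3)/pi + 36*cos(pi*t/3)/pi**2; evaluating from -3 to 3: ∫_{-3}^{3} (2*t**2 + 4*t - 3) cos(pi*t/3) dt = (-144/pi**2) - (72/pi**2) = -216/pi**2.
Hence Re(c_{1}) = (1/6)·(-216/pi**2) = -36/pi**2.

-36/pi**2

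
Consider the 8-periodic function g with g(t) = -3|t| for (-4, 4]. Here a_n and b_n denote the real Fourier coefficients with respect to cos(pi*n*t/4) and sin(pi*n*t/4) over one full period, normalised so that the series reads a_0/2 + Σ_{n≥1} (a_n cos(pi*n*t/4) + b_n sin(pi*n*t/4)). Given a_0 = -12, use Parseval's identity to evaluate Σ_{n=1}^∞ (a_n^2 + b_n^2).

Parseval: a_0^2/2 + Σ_{n≥1} (a_n^2+b_n^2) = 1/4 ∫_{-4}^{4} g(t)^2 dt = 96.
Subtract a_0^2/2 = 72: Σ (a_n^2+b_n^2) = 24.

24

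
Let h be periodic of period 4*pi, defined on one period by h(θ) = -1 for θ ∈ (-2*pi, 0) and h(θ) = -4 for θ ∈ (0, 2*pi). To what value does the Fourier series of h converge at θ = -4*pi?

θ = -4*pi differs from θ = 0 by -1 full period(s), and the series is 4*pi-periodic.
At θ = 0 the one-sided limits are h(0^-) = -1 and h(0^+) = -4.
By Dirichlet's theorem the series converges to their average, [(-1) + (-4)]/2 = -5/2.

-5/2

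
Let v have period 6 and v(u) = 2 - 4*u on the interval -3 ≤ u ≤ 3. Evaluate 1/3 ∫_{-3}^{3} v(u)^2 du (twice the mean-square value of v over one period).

1/3 ∫_{-3}^{3} v(u)^2 du = 1/3 · (312) = 104.

104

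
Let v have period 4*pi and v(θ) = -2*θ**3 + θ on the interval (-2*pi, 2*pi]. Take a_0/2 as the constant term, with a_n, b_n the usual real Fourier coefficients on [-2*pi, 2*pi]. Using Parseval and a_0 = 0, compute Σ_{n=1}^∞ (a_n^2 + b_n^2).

Parseval: a_0^2/2 + Σ_{n≥1} (a_n^2+b_n^2) = (1/(2*pi)) ∫_{-2*pi}^{2*pi} v(θ)^2 dθ = 8*pi**2*(-336*pi**2 + 35 + 960*pi**4)/105.
Subtract a_0^2/2 = 0: Σ (a_n^2+b_n^2) = 8*pi**2*(-336*pi**2 + 35 + 960*pi**4)/105.

8*pi**2*(-336*pi**2 + 35 + 960*pi**4)/105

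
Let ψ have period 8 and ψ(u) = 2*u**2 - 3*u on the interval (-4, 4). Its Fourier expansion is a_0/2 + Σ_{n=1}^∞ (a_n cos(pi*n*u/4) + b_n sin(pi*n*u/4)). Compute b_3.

-8/pi

b_3 = 1/4 ∫_{-4}^{4} ψ(u) sin(3*pi*u/4) du.
Integrating by parts twice (tabular method), an antiderivative of (2*u**2 - 3*u) sin(3*pi*u/4) is -8*u**2*cos(3*pi*u/4)/(3*pi) + 64*u*sin(3*pi*u/4)/(9*pi**2) + 4*u*cos(3*pi*u/4)/pi - 16*sin(3*pi*u/4)/(3*pi**2) + 256*cos(3*pi*u/4)/(27*pi**3); evaluating from -4 to 4: ∫_{-4}^{4} (2*u**2 - 3*u) sin(3*pi*u/4) du = (16*(-16 + 45*pi**2)/(27*pi**3)) - (16*(-16 + 99*pi**2)/(27*pi**3)) = -32/pi.
Hence b_3 = (1/4)·(-32/pi) = -8/pi.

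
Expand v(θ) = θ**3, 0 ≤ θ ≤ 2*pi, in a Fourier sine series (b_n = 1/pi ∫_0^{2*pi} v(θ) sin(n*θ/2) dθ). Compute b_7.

b_7 = 1/pi ∫_0^{2*pi} (θ**3) sin(7*θ/2) dθ.
Integrating by parts three times (tabular method), an antiderivative of (θ**3) sin(7*θ/2) is -2*θ**3*cos(7*θ/2)/7 + 12*θ**2*sin(7*θ/2)/49 + 48*θ*cos(7*θ/2)/343 - 96*sin(7*θ/2)/2401; evaluating from 0 to 2*pi: ∫_{0}^{2*pi} (θ**3) sin(7*θ/2) dθ = (16*pi*(-6 + 49*pi**2)/343) - (0) = 16*pi*(-6 + 49*pi**2)/343.
Hence b_7 = (1/pi)·(16*pi*(-6 + 49*pi**2)/343) = -96/343 + 16*pi**2/7.

-96/343 + 16*pi**2/7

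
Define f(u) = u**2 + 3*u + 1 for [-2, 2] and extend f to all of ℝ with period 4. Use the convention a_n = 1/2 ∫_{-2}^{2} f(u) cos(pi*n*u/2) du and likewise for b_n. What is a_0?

a_0 = 1/2 ∫_{-2}^{2} f(u) du = 1/2 · (28/3) = 14/3.

14/3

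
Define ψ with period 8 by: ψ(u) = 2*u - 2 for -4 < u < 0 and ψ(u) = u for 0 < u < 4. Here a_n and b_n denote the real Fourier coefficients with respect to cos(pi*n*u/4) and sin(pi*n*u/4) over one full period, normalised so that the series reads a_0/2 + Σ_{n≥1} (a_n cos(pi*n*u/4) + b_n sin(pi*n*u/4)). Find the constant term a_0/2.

a_0 = 1/4 ∫_{-4}^{4} ψ(u) du = 1/4 · (-16) = -4.
So the constant term a_0/2 = -2.

-2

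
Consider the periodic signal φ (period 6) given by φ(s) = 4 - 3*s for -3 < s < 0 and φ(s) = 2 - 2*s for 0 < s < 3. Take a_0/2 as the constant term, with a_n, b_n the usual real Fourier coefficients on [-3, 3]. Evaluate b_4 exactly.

b_4 = 1/3 ∫_{-3}^{3} φ(s) sin(4*pi*s/3) ds.
Split the integral at the breakpoints.
Integrating by parts (boundary term plus one more integral), an antiderivative of (4 - 3*s) sin(4*pi*s/3) is 9*s*cos(4*pi*s/3)/(4*pi) - 27*sin(4*pi*s/3)/(16*pi**2) - 3*cos(4*pi*s/3)/pi; evaluating from -3 to 0: ∫_{-3}^{0} (4 - 3*s) sin(4*pi*s/3) ds = (-3/pi) - (-39/(4*pi)) = 27/(4*pi).
Integrating by parts (boundary term plus one more integral), an antiderivative of (2 - 2*s) sin(4*pi*s/3) is 3*s*cos(4*pi*s/3)/(2*pi) - 9*sin(4*pi*s/3)/(8*pi**2) - 3*cos(4*pi*s/3)/(2*pi); evaluating from 0 to 3: ∫_{0}^{3} (2 - 2*s) sin(4*pi*s/3) ds = (3/pi) - (-3/(2*pi)) = 9/(2*pi).
Summing the pieces and multiplying by (1/3) gives b_4 = 15/(4*pi).

15/(4*pi)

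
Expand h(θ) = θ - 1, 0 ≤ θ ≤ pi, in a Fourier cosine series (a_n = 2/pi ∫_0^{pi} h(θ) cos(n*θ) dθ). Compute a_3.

-4/(9*pi)

a_3 = 2/pi ∫_0^{pi} (θ - 1) cos(3*θ) dθ.
Integrating by parts (boundary term plus one more integral), an antiderivative of (θ - 1) cos(3*θ) is θ*sin(3*θ)/3 - sin(3*θ)/3 + cos(3*θ)/9; evaluating from 0 to pi: ∫_{0}^{pi} (θ - 1) cos(3*θ) dθ = (-1/9) - (1/9) = -2/9.
Hence a_3 = (2/pi)·(-2/9) = -4/(9*pi).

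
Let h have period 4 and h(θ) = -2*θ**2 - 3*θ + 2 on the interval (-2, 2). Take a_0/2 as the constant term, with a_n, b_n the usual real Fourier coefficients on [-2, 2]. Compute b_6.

b_6 = 1/2 ∫_{-2}^{2} h(θ) sin(3*pi*θ) dθ.
Integrating by parts twice (tabular method), an antiderivative of (-2*θ**2 - 3*θ + 2) sin(3*pi*θ) is 2*θ**2*cos(3*pi*θ)/(3*pi) - 4*θ*sin(3*pi*θ)/(9*pi**2) + θ*cos(3*pi*θ)/pi - sin(3*pi*θ)/(3*pi**2) - 2*cos(3*pi*θ)/(3*pi) - 4*cos(3*pi*θ)/(27*pi**3); evaluating from -2 to 2: ∫_{-2}^{2} (-2*θ**2 - 3*θ + 2) sin(3*pi*θ) dθ = (-4/(27*pi**3) + 4/pi) - (-4/(27*pi**3)) = 4/pi.
Hence b_6 = (1/2)·(4/pi) = 2/pi.

2/pi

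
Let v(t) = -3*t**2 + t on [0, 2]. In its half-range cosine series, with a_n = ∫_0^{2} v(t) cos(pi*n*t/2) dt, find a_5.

8/(5*pi**2)

a_5 = ∫_0^{2} (-3*t**2 + t) cos(5*pi*t/2) dt.
Integrating by parts twice (tabular method), an antiderivative of (-3*t**2 + t) cos(5*pi*t/2) is -6*t**2*sin(5*pi*t/2)/(5*pi) + 2*t*sin(5*pi*t/2)/(5*pi) - 24*t*cos(5*pi*t/2)/(25*pi**2) + 48*sin(5*pi*t/2)/(125*pi**3) + 4*cos(5*pi*t/2)/(25*pi**2); evaluating from 0 to 2: ∫_{0}^{2} (-3*t**2 + t) cos(5*pi*t/2) dt = (44/(25*pi**2)) - (4/(25*pi**2)) = 8/(5*pi**2).
Hence a_5 = 8/(5*pi**2).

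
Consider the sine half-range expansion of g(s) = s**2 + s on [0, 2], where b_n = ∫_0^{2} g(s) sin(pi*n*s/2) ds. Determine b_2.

-6/pi

b_2 = ∫_0^{2} (s**2 + s) sin(pi*s) ds.
Integrating by parts twice (tabular method), an antiderivative of (s**2 + s) sin(pi*s) is -s**2*cos(pi*s)/pi + 2*s*sin(pi*s)/pi**2 - s*cos(pi*s)/pi + sin(pi*s)/pi**2 + 2*cos(pi*s)/pi**3; evaluating from 0 to 2: ∫_{0}^{2} (s**2 + s) sin(pi*s) ds = (-6/pi + 2/pi**3) - (2/pi**3) = -6/pi.
Hence b_2 = -6/pi.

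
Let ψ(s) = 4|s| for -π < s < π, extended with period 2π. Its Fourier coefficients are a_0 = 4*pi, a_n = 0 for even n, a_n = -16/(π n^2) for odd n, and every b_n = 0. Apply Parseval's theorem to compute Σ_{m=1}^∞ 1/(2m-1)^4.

pi**4/96

Parseval: a_0^2/2 + Σ a_n^2 = (1/π) ∫_{-π}^{π} ψ(s)^2 ds = 32*pi**2/3.
Subtract a_0^2/2 = 8*pi**2: Σ a_n^2 = 8*pi**2/3.
Only odd n contribute, with a_n^2 = 256/(π^2 n^4), so Σ_{m≥1} 1/(2m-1)^4 = π^2·(8*pi**2/3)/256 = pi**4/96.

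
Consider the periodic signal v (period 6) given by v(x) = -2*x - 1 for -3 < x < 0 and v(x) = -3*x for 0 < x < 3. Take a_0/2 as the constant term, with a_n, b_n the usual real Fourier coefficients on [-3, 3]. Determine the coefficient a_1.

a_1 = 1/3 ∫_{-3}^{3} v(x) cos(pi*x/3) dx.
Split the integral at the breakpoints.
Integrating by parts (boundary term plus one more integral), an antiderivative of (-2*x - 1) cos(pi*x/3) is -6*x*sin(pi*x/3)/pi - 3*sin(pi*x/3)/pi - 18*cos(pi*x/3)/pi**2; evaluating from -3 to 0: ∫_{-3}^{0} (-2*x - 1) cos(pi*x/3) dx = (-18/pi**2) - (18/pi**2) = -36/pi**2.
Integrating by parts (boundary term plus one more integral), an antiderivative of (-3*x) cos(pi*x/3) is -9*x*sin(pi*x/3)/pi - 27*cos(pi*x/3)/pi**2; evaluating from 0 to 3: ∫_{0}^{3} (-3*x) cos(pi*x/3) dx = (27/pi**2) - (-27/pi**2) = 54/pi**2.
Summing the pieces and multiplying by (1/3) gives a_1 = 6/pi**2.

6/pi**2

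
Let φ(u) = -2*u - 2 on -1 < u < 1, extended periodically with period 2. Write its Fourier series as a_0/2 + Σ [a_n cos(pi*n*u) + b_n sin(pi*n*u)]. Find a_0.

a_0 = ∫_{-1}^{1} φ(u) du = -4.

-4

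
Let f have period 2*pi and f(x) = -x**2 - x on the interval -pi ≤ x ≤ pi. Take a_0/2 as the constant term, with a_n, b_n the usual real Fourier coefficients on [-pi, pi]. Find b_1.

-2

b_1 = 1/pi ∫_{-pi}^{pi} f(x) sin(x) dx.
Integrating by parts twice (tabular method), an antiderivative of (-x**2 - x) sin(x) is x**2*cos(x) - 2*x*sin(x) + x*cos(x) - sin(x) - 2*cos(x); evaluating from -pi to pi: ∫_{-pi}^{pi} (-x**2 - x) sin(x) dx = (-pi**2 - pi + 2) - (-pi**2 + 2 + pi) = -2*pi.
Hence b_1 = (1/pi)·(-2*pi) = -2.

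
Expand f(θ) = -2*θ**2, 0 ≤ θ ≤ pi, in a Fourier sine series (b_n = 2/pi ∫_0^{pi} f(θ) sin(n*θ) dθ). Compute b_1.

-4*pi + 16/pi

b_1 = 2/pi ∫_0^{pi} (-2*θ**2) sin(θ) dθ.
Integrating by parts twice (tabular method), an antiderivative of (-2*θ**2) sin(θ) is 2*θ**2*cos(θ) - 4*θ*sin(θ) - 4*cos(θ); evaluating from 0 to pi: ∫_{0}^{pi} (-2*θ**2) sin(θ) dθ = (4 - 2*pi**2) - (-4) = 8 - 2*pi**2.
Hence b_1 = (2/pi)·(8 - 2*pi**2) = -4*pi + 16/pi.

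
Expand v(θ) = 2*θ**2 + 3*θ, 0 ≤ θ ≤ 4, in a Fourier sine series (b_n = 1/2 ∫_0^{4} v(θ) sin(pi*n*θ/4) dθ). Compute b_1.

b_1 = 1/2 ∫_0^{4} (2*θ**2 + 3*θ) sin(pi*θ/4) dθ.
Integrating by parts twice (tabular method), an antiderivative of (2*θ**2 + 3*θ) sin(pi*θ/4) is -8*θ**2*cos(pi*θ/4)/pi + 64*θ*sin(pi*θ/4)/pi**2 - 12*θ*cos(pi*θ/4)/pi + 48*sin(pi*θ/4)/pi**2 + 256*cos(pi*θ/4)/pi**3; evaluating from 0 to 4: ∫_{0}^{4} (2*θ**2 + 3*θ) sin(pi*θ/4) dθ = (-256/pi**3 + 176/pi) - (256/pi**3) = -512/pi**3 + 176/pi.
Hence b_1 = (1/2)·(-512/pi**3 + 176/pi) = -256/pi**3 + 88/pi.

-256/pi**3 + 88/pi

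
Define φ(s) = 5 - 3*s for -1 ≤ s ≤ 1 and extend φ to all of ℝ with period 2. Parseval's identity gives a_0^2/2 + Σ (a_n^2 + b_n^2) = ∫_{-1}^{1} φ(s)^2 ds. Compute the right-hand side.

∫_{-1}^{1} φ(s)^2 ds = 56.

56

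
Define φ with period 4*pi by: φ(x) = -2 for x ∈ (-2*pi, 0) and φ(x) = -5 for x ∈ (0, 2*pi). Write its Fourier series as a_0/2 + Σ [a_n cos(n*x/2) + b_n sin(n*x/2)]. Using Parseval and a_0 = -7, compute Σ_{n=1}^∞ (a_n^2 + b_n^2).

Parseval: a_0^2/2 + Σ_{n≥1} (a_n^2+b_n^2) = (1/(2*pi)) ∫_{-2*pi}^{2*pi} φ(x)^2 dx = 29.
Subtract a_0^2/2 = 49/2: Σ (a_n^2+b_n^2) = 9/2.

9/2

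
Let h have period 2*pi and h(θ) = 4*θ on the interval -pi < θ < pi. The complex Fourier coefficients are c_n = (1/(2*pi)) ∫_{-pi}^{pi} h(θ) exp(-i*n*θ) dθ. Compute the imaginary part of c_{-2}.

Since h is real-valued, Im(c_{-2}) = -(1/(2*pi)) ∫_{-pi}^{pi} h(θ) sin(-2*θ) dθ = b_{2}/2.
h is odd and sin(-2*θ) is odd, so the integrand is even: ∫_{-pi}^{pi} h(θ) sin(-2*θ) dθ = 2∫_0^{pi} h(θ) sin(-2*θ) dθ.
Integrating by parts (boundary term plus one more integral), an antiderivative of (4*θ) sin(-2*θ) is 2*θ*cos(2*θ) - sin(2*θ); evaluating from 0 to pi: ∫_{0}^{pi} (4*θ) sin(-2*θ) dθ = (2*pi) - (0) = 2*pi.
So ∫_{-pi}^{pi} h(θ) sin(-2*θ) dθ = 4*pi.
Hence Im(c_{-2}) = (-1/(2*pi))·(4*pi) = -2.

-2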